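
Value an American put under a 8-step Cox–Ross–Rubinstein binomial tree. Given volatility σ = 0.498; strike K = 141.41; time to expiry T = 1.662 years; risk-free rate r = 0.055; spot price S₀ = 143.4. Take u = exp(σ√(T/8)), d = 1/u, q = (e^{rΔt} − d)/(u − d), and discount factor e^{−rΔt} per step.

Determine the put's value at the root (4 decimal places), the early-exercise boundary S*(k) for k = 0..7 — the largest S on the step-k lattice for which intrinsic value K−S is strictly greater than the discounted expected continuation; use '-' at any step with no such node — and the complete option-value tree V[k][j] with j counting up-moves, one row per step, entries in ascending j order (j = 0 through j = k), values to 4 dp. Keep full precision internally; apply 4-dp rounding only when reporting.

params: Δt=0.20775 u=1.25481 d=0.79693 q=0.46859 e^(-rΔt)=0.98864
t_8 payoffs: 118.0798 104.6754 83.5693 50.3367 0.0000 0.0000 0.0000 0.0000 0.0000
t_7: node(7,0) S=29.2750 payoff=112.1350 vs cont=110.5284 → 112.1350 [stop]  node(7,1) S=46.0951 payoff=95.3149 vs cont=93.7083 → 95.3149 [stop]  node(7,2) S=72.5792 payoff=68.8308 vs cont=67.2242 → 68.8308 [stop]  node(7,3) S=114.2800 payoff=27.1300 vs cont=26.4453 → 27.1300 [stop]  node(7,4) S=179.9402 payoff=0.0000 vs cont=0.0000 → 0.0000 [wait]  node(7,5) S=283.3257 payoff=0.0000 vs cont=0.0000 → 0.0000 [wait]  node(7,6) S=446.1120 payoff=0.0000 vs cont=0.0000 → 0.0000 [wait]  node(7,7) S=702.4279 payoff=0.0000 vs cont=0.0000 → 0.0000 [wait]  ⇒ S*(7)=114.2800
t_6: node(6,0) S=36.7346 payoff=104.6754 vs cont=103.0688 → 104.6754 [stop]  node(6,1) S=57.8407 payoff=83.5693 vs cont=81.9627 → 83.5693 [stop]  node(6,2) S=91.0733 payoff=50.3367 vs cont=48.7301 → 50.3367 [stop]  node(6,3) S=143.4000 payoff=0.0000 vs cont=14.2533 → 14.2533 [wait]  node(6,4) S=225.7912 payoff=0.0000 vs cont=0.0000 → 0.0000 [wait]  node(6,5) S=355.5207 payoff=0.0000 vs cont=0.0000 → 0.0000 [wait]  node(6,6) S=559.7870 payoff=0.0000 vs cont=0.0000 → 0.0000 [wait]  ⇒ S*(6)=91.0733
t_5: node(5,0) S=46.0951 payoff=95.3149 vs cont=93.7083 → 95.3149 [stop]  node(5,1) S=72.5792 payoff=68.8308 vs cont=67.2242 → 68.8308 [stop]  node(5,2) S=114.2800 payoff=27.1300 vs cont=33.0484 → 33.0484 [wait]  node(5,3) S=179.9402 payoff=0.0000 vs cont=7.4882 → 7.4882 [wait]  node(5,4) S=283.3257 payoff=0.0000 vs cont=0.0000 → 0.0000 [wait]  node(5,5) S=446.1120 payoff=0.0000 vs cont=0.0000 → 0.0000 [wait]  ⇒ S*(5)=72.5792
t_4: node(4,0) S=57.8407 payoff=83.5693 vs cont=81.9627 → 83.5693 [stop]  node(4,1) S=91.0733 payoff=50.3367 vs cont=51.4719 → 51.4719 [wait]  node(4,2) S=143.4000 payoff=0.0000 vs cont=20.8317 → 20.8317 [wait]  node(4,3) S=225.7912 payoff=0.0000 vs cont=3.9341 → 3.9341 [wait]  node(4,4) S=355.5207 payoff=0.0000 vs cont=0.0000 → 0.0000 [wait]  ⇒ S*(4)=57.8407
t_3: node(3,0) S=72.5792 payoff=68.8308 vs cont=67.7501 → 68.8308 [stop]  node(3,1) S=114.2800 payoff=27.1300 vs cont=36.6924 → 36.6924 [wait]  node(3,2) S=179.9402 payoff=0.0000 vs cont=12.7669 → 12.7669 [wait]  node(3,3) S=283.3257 payoff=0.0000 vs cont=2.0668 → 2.0668 [wait]  ⇒ S*(3)=72.5792
t_2: node(2,0) S=91.0733 payoff=50.3367 vs cont=53.1601 → 53.1601 [wait]  node(2,1) S=143.4000 payoff=0.0000 vs cont=25.1916 → 25.1916 [wait]  node(2,2) S=225.7912 payoff=0.0000 vs cont=7.6648 → 7.6648 [wait]  ⇒ S*(2)=-
t_1: node(1,0) S=114.2800 payoff=27.1300 vs cont=39.5991 → 39.5991 [wait]  node(1,1) S=179.9402 payoff=0.0000 vs cont=16.7858 → 16.7858 [wait]  ⇒ S*(1)=-
t_0: node(0,0) S=143.4000 payoff=0.0000 vs cont=28.5805 → 28.5805 [wait]  ⇒ S*(0)=-

price = 28.5805
boundary = - - - 72.5792 57.8407 72.5792 91.0733 114.2800
tree:
28.5805
39.5991 16.7858
53.1601 25.1916 7.6648
68.8308 36.6924 12.7669 2.0668
83.5693 51.4719 20.8317 3.9341 0.0000
95.3149 68.8308 33.0484 7.4882 0.0000 0.0000
104.6754 83.5693 50.3367 14.2533 0.0000 0.0000 0.0000
112.1350 95.3149 68.8308 27.1300 0.0000 0.0000 0.0000 0.0000
118.0798 104.6754 83.5693 50.3367 0.0000 0.0000 0.0000 0.0000 0.0000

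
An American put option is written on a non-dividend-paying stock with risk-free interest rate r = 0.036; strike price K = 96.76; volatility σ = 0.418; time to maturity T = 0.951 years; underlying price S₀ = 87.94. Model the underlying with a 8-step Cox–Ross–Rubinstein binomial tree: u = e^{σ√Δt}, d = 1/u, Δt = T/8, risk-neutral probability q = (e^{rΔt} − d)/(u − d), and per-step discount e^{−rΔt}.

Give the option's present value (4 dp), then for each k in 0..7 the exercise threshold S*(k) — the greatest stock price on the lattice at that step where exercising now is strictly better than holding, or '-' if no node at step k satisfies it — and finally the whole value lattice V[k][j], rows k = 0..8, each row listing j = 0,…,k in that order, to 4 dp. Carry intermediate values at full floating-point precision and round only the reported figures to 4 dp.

price = 18.4417
boundary = - - - 57.0711 49.4113 57.0711 65.9183 76.1371
tree:
18.4417
24.5778 11.9290
31.7642 16.9771 6.5422
39.6889 23.4243 10.1126 2.7150
47.3487 31.1554 15.2204 4.6445 0.6395
53.9805 39.6889 22.1474 7.8180 1.2324 0.0000
59.7222 47.3487 30.8417 12.8838 2.3750 0.0000 0.0000
64.6932 53.9805 39.6889 20.6229 4.5768 0.0000 0.0000 0.0000
68.9971 59.7222 47.3487 30.8417 8.8200 0.0000 0.0000 0.0000 0.0000

Δt=0.11887  u=1.15502  d=0.86578  q=0.47886  discount=0.99573
step 8 (expiry): payoffs max(K−S,0) = 68.9971 59.7222 47.3487 30.8417 8.8200 0.0000 0.0000 0.0000 0.0000
step 7: (k=7,j=0): S=32.0668, (K−S)⁺=64.6932, hold=64.2800 ⇒ V=64.6932 exercise | (k=7,j=1): S=42.7795, (K−S)⁺=53.9805, hold=53.5673 ⇒ V=53.9805 exercise | (k=7,j=2): S=57.0711, (K−S)⁺=39.6889, hold=39.2757 ⇒ V=39.6889 exercise | (k=7,j=3): S=76.1371, (K−S)⁺=20.6229, hold=20.2097 ⇒ V=20.6229 exercise | (k=7,j=4): S=101.5726, (K−S)⁺=0.0000, hold=4.5768 ⇒ V=4.5768 continue | (k=7,j=5): S=135.5055, (K−S)⁺=0.0000, hold=0.0000 ⇒ V=0.0000 continue | (k=7,j=6): S=180.7745, (K−S)⁺=0.0000, hold=0.0000 ⇒ V=0.0000 continue | (k=7,j=7): S=241.1667, (K−S)⁺=0.0000, hold=0.0000 ⇒ V=0.0000 continue  boundary S*=76.1371
step 6: (k=6,j=0): S=37.0378, (K−S)⁺=59.7222, hold=59.3090 ⇒ V=59.7222 exercise | (k=6,j=1): S=49.4113, (K−S)⁺=47.3487, hold=46.9355 ⇒ V=47.3487 exercise | (k=6,j=2): S=65.9183, (K−S)⁺=30.8417, hold=30.4285 ⇒ V=30.8417 exercise | (k=6,j=3): S=87.9400, (K−S)⁺=8.8200, hold=12.8838 ⇒ V=12.8838 continue | (k=6,j=4): S=117.3186, (K−S)⁺=0.0000, hold=2.3750 ⇒ V=2.3750 continue | (k=6,j=5): S=156.5118, (K−S)⁺=0.0000, hold=0.0000 ⇒ V=0.0000 continue | (k=6,j=6): S=208.7984, (K−S)⁺=0.0000, hold=0.0000 ⇒ V=0.0000 continue  boundary S*=65.9183
step 5: (k=5,j=0): S=42.7795, (K−S)⁺=53.9805, hold=53.5673 ⇒ V=53.9805 exercise | (k=5,j=1): S=57.0711, (K−S)⁺=39.6889, hold=39.2757 ⇒ V=39.6889 exercise | (k=5,j=2): S=76.1371, (K−S)⁺=20.6229, hold=22.1474 ⇒ V=22.1474 continue | (k=5,j=3): S=101.5726, (K−S)⁺=0.0000, hold=7.8180 ⇒ V=7.8180 continue | (k=5,j=4): S=135.5055, (K−S)⁺=0.0000, hold=1.2324 ⇒ V=1.2324 continue | (k=5,j=5): S=180.7745, (K−S)⁺=0.0000, hold=0.0000 ⇒ V=0.0000 continue  boundary S*=57.0711
step 4: (k=4,j=0): S=49.4113, (K−S)⁺=47.3487, hold=46.9355 ⇒ V=47.3487 exercise | (k=4,j=1): S=65.9183, (K−S)⁺=30.8417, hold=31.1554 ⇒ V=31.1554 continue | (k=4,j=2): S=87.9400, (K−S)⁺=8.8200, hold=15.2204 ⇒ V=15.2204 continue | (k=4,j=3): S=117.3186, (K−S)⁺=0.0000, hold=4.6445 ⇒ V=4.6445 continue | (k=4,j=4): S=156.5118, (K−S)⁺=0.0000, hold=0.6395 ⇒ V=0.6395 continue  boundary S*=49.4113
step 3: (k=3,j=0): S=57.0711, (K−S)⁺=39.6889, hold=39.4253 ⇒ V=39.6889 exercise | (k=3,j=1): S=76.1371, (K−S)⁺=20.6229, hold=23.4243 ⇒ V=23.4243 continue | (k=3,j=2): S=101.5726, (K−S)⁺=0.0000, hold=10.1126 ⇒ V=10.1126 continue | (k=3,j=3): S=135.5055, (K−S)⁺=0.0000, hold=2.7150 ⇒ V=2.7150 continue  boundary S*=57.0711
step 2: (k=2,j=0): S=65.9183, (K−S)⁺=30.8417, hold=31.7642 ⇒ V=31.7642 continue | (k=2,j=1): S=87.9400, (K−S)⁺=8.8200, hold=16.9771 ⇒ V=16.9771 continue | (k=2,j=2): S=117.3186, (K−S)⁺=0.0000, hold=6.5422 ⇒ V=6.5422 continue  boundary S*=-
step 1: (k=1,j=0): S=76.1371, (K−S)⁺=20.6229, hold=24.5778 ⇒ V=24.5778 continue | (k=1,j=1): S=101.5726, (K−S)⁺=0.0000, hold=11.9290 ⇒ V=11.9290 continue  boundary S*=-
step 0: (k=0,j=0): S=87.9400, (K−S)⁺=8.8200, hold=18.4417 ⇒ V=18.4417 continue  boundary S*=-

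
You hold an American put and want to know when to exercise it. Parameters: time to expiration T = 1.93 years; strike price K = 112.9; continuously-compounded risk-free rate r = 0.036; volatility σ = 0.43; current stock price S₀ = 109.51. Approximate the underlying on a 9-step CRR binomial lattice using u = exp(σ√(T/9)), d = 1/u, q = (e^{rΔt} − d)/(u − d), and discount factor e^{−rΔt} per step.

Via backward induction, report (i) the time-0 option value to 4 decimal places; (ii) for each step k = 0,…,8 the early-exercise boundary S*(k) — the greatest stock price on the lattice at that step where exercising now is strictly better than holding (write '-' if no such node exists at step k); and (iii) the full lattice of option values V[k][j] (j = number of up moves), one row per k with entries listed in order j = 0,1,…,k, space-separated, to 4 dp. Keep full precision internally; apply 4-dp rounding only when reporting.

price = 24.7038
boundary = - - - 60.2583 49.3785 60.2583 49.3785 60.2583 73.5353
tree:
24.7038
32.7360 16.0434
42.1647 22.6316 8.8702
52.6417 31.0323 13.5211 3.7660
63.5215 41.1788 20.0893 6.3291 0.9345
72.4369 52.6417 28.9171 10.4546 1.7759 0.0000
79.7426 63.5215 40.0032 16.8786 3.3748 0.0000 0.0000
85.7293 72.4369 52.6417 26.3949 6.4135 0.0000 0.0000 0.0000
90.6350 79.7426 63.5215 39.3647 12.1882 0.0000 0.0000 0.0000 0.0000
94.6550 85.7293 72.4369 52.6417 23.1623 0.0000 0.0000 0.0000 0.0000 0.0000

params: Δt=0.21444 u=1.22033 d=0.81945 q=0.46971 e^(-rΔt)=0.99231
t_9 payoffs: 94.6550 85.7293 72.4369 52.6417 23.1623 0.0000 0.0000 0.0000 0.0000 0.0000
t_8: node(8,0) S=22.2650 payoff=90.6350 vs cont=89.7668 → 90.6350 [stop]  node(8,1) S=33.1574 payoff=79.7426 vs cont=78.8744 → 79.7426 [stop]  node(8,2) S=49.3785 payoff=63.5215 vs cont=62.6532 → 63.5215 [stop]  node(8,3) S=73.5353 payoff=39.3647 vs cont=38.4964 → 39.3647 [stop]  node(8,4) S=109.5100 payoff=3.3900 vs cont=12.1882 → 12.1882 [wait]  node(8,5) S=163.0841 payoff=0.0000 vs cont=0.0000 → 0.0000 [wait]  node(8,6) S=242.8675 payoff=0.0000 vs cont=0.0000 → 0.0000 [wait]  node(8,7) S=361.6822 payoff=0.0000 vs cont=0.0000 → 0.0000 [wait]  node(8,8) S=538.6231 payoff=0.0000 vs cont=0.0000 → 0.0000 [wait]  ⇒ S*(8)=73.5353
t_7: node(7,0) S=27.1707 payoff=85.7293 vs cont=84.8610 → 85.7293 [stop]  node(7,1) S=40.4631 payoff=72.4369 vs cont=71.5687 → 72.4369 [stop]  node(7,2) S=60.2583 payoff=52.6417 vs cont=51.7734 → 52.6417 [stop]  node(7,3) S=89.7377 payoff=23.1623 vs cont=26.3949 → 26.3949 [wait]  node(7,4) S=133.6388 payoff=0.0000 vs cont=6.4135 → 6.4135 [wait]  node(7,5) S=199.0171 payoff=0.0000 vs cont=0.0000 → 0.0000 [wait]  node(7,6) S=296.3796 payoff=0.0000 vs cont=0.0000 → 0.0000 [wait]  node(7,7) S=441.3733 payoff=0.0000 vs cont=0.0000 → 0.0000 [wait]  ⇒ S*(7)=60.2583
t_6: node(6,0) S=33.1574 payoff=79.7426 vs cont=78.8744 → 79.7426 [stop]  node(6,1) S=49.3785 payoff=63.5215 vs cont=62.6532 → 63.5215 [stop]  node(6,2) S=73.5353 payoff=39.3647 vs cont=40.0032 → 40.0032 [wait]  node(6,3) S=109.5100 payoff=3.3900 vs cont=16.8786 → 16.8786 [wait]  node(6,4) S=163.0841 payoff=0.0000 vs cont=3.3748 → 3.3748 [wait]  node(6,5) S=242.8675 payoff=0.0000 vs cont=0.0000 → 0.0000 [wait]  node(6,6) S=361.6822 payoff=0.0000 vs cont=0.0000 → 0.0000 [wait]  ⇒ S*(6)=49.3785
t_5: node(5,0) S=40.4631 payoff=72.4369 vs cont=71.5687 → 72.4369 [stop]  node(5,1) S=60.2583 payoff=52.6417 vs cont=52.0710 → 52.6417 [stop]  node(5,2) S=89.7377 payoff=23.1623 vs cont=28.9171 → 28.9171 [wait]  node(5,3) S=133.6388 payoff=0.0000 vs cont=10.4546 → 10.4546 [wait]  node(5,4) S=199.0171 payoff=0.0000 vs cont=1.7759 → 1.7759 [wait]  node(5,5) S=296.3796 payoff=0.0000 vs cont=0.0000 → 0.0000 [wait]  ⇒ S*(5)=60.2583
t_4: node(4,0) S=49.3785 payoff=63.5215 vs cont=62.6532 → 63.5215 [stop]  node(4,1) S=73.5353 payoff=39.3647 vs cont=41.1788 → 41.1788 [wait]  node(4,2) S=109.5100 payoff=3.3900 vs cont=20.0893 → 20.0893 [wait]  node(4,3) S=163.0841 payoff=0.0000 vs cont=6.3291 → 6.3291 [wait]  node(4,4) S=242.8675 payoff=0.0000 vs cont=0.9345 → 0.9345 [wait]  ⇒ S*(4)=49.3785
t_3: node(3,0) S=60.2583 payoff=52.6417 vs cont=52.6190 → 52.6417 [stop]  node(3,1) S=89.7377 payoff=23.1623 vs cont=31.0323 → 31.0323 [wait]  node(3,2) S=133.6388 payoff=0.0000 vs cont=13.5211 → 13.5211 [wait]  node(3,3) S=199.0171 payoff=0.0000 vs cont=3.7660 → 3.7660 [wait]  ⇒ S*(3)=60.2583
t_2: node(2,0) S=73.5353 payoff=39.3647 vs cont=42.1647 → 42.1647 [wait]  node(2,1) S=109.5100 payoff=3.3900 vs cont=22.6316 → 22.6316 [wait]  node(2,2) S=163.0841 payoff=0.0000 vs cont=8.8702 → 8.8702 [wait]  ⇒ S*(2)=-
t_1: node(1,0) S=89.7377 payoff=23.1623 vs cont=32.7360 → 32.7360 [wait]  node(1,1) S=133.6388 payoff=0.0000 vs cont=16.0434 → 16.0434 [wait]  ⇒ S*(1)=-
t_0: node(0,0) S=109.5100 payoff=3.3900 vs cont=24.7038 → 24.7038 [wait]  ⇒ S*(0)=-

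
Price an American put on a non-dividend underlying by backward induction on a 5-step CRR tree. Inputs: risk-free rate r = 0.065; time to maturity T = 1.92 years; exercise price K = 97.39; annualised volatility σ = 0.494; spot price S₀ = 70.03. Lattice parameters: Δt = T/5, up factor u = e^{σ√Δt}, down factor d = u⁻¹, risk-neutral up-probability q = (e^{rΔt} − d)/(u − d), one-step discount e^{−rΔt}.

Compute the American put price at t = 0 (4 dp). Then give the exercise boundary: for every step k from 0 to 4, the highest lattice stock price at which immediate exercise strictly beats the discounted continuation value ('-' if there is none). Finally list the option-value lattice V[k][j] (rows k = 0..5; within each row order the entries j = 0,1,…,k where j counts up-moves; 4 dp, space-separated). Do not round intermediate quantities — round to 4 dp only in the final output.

Δt=0.38400  u=1.35815  d=0.73630  q=0.46471  discount=0.97535
step 5 (expiry): payoffs max(K−S,0) = 82.2351 69.4360 45.8271 2.2790 0.0000 0.0000
step 4: (k=4,j=0): S=20.5825, (K−S)⁺=76.8075, hold=74.4067 ⇒ V=76.8075 exercise | (k=4,j=1): S=37.9657, (K−S)⁺=59.4243, hold=57.0236 ⇒ V=59.4243 exercise | (k=4,j=2): S=70.0300, (K−S)⁺=27.3600, hold=24.9592 ⇒ V=27.3600 exercise | (k=4,j=3): S=129.1746, (K−S)⁺=0.0000, hold=1.1899 ⇒ V=1.1899 continue | (k=4,j=4): S=238.2704, (K−S)⁺=0.0000, hold=0.0000 ⇒ V=0.0000 continue  boundary S*=70.0300
step 3: (k=3,j=0): S=27.9540, (K−S)⁺=69.4360, hold=67.0352 ⇒ V=69.4360 exercise | (k=3,j=1): S=51.5629, (K−S)⁺=45.8271, hold=43.4263 ⇒ V=45.8271 exercise | (k=3,j=2): S=95.1110, (K−S)⁺=2.2790, hold=14.8239 ⇒ V=14.8239 continue | (k=3,j=3): S=175.4380, (K−S)⁺=0.0000, hold=0.6212 ⇒ V=0.6212 continue  boundary S*=51.5629
step 2: (k=2,j=0): S=37.9657, (K−S)⁺=59.4243, hold=57.0236 ⇒ V=59.4243 exercise | (k=2,j=1): S=70.0300, (K−S)⁺=27.3600, hold=30.6452 ⇒ V=30.6452 continue | (k=2,j=2): S=129.1746, (K−S)⁺=0.0000, hold=8.0211 ⇒ V=8.0211 continue  boundary S*=37.9657
step 1: (k=1,j=0): S=51.5629, (K−S)⁺=45.8271, hold=44.9153 ⇒ V=45.8271 exercise | (k=1,j=1): S=95.1110, (K−S)⁺=2.2790, hold=19.6354 ⇒ V=19.6354 continue  boundary S*=51.5629
step 0: (k=0,j=0): S=70.0300, (K−S)⁺=27.3600, hold=32.8260 ⇒ V=32.8260 continue  boundary S*=-

price = 32.8260
boundary = - 51.5629 37.9657 51.5629 70.0300
tree:
32.8260
45.8271 19.6354
59.4243 30.6452 8.0211
69.4360 45.8271 14.8239 0.6212
76.8075 59.4243 27.3600 1.1899 0.0000
82.2351 69.4360 45.8271 2.2790 0.0000 0.0000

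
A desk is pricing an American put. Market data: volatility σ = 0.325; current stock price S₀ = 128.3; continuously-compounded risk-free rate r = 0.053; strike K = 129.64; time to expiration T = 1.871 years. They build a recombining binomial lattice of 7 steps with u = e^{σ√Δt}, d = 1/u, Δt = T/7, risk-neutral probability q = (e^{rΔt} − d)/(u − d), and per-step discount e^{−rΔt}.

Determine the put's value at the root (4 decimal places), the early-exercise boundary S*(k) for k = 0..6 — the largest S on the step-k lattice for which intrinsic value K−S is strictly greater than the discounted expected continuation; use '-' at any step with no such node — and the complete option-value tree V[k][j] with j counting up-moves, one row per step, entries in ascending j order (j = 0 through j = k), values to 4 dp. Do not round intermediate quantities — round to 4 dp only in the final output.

price = 18.6091
boundary = - - - 77.5017 91.6817 77.5017 91.6817
tree:
18.6091
27.1823 10.5786
38.3850 16.7702 4.6972
52.1383 25.7454 8.2858 1.2476
64.1252 37.9583 14.2836 2.5325 0.0000
74.2582 52.1383 23.8471 5.1408 0.0000 0.0000
82.8239 64.1252 37.9583 10.4356 0.0000 0.0000 0.0000
90.0648 74.2582 52.1383 21.1837 0.0000 0.0000 0.0000 0.0000

params: Δt=0.26729 u=1.18296 d=0.84533 q=0.50035 e^(-rΔt)=0.98593
t_7 payoffs: 90.0648 74.2582 52.1383 21.1837 0.0000 0.0000 0.0000 0.0000
t_6: node(6,0) S=46.8161 payoff=82.8239 vs cont=81.0003 → 82.8239 [stop]  node(6,1) S=65.5148 payoff=64.1252 vs cont=62.3017 → 64.1252 [stop]  node(6,2) S=91.6817 payoff=37.9583 vs cont=36.1347 → 37.9583 [stop]  node(6,3) S=128.3000 payoff=1.3400 vs cont=10.4356 → 10.4356 [wait]  node(6,4) S=179.5438 payoff=0.0000 vs cont=0.0000 → 0.0000 [wait]  node(6,5) S=251.2547 payoff=0.0000 vs cont=0.0000 → 0.0000 [wait]  node(6,6) S=351.6074 payoff=0.0000 vs cont=0.0000 → 0.0000 [wait]  ⇒ S*(6)=91.6817
t_5: node(5,0) S=55.3818 payoff=74.2582 vs cont=72.4346 → 74.2582 [stop]  node(5,1) S=77.5017 payoff=52.1383 vs cont=50.3148 → 52.1383 [stop]  node(5,2) S=108.4563 payoff=21.1837 vs cont=23.8471 → 23.8471 [wait]  node(5,3) S=151.7744 payoff=0.0000 vs cont=5.1408 → 5.1408 [wait]  node(5,4) S=212.3940 payoff=0.0000 vs cont=0.0000 → 0.0000 [wait]  node(5,5) S=297.2255 payoff=0.0000 vs cont=0.0000 → 0.0000 [wait]  ⇒ S*(5)=77.5017
t_4: node(4,0) S=65.5148 payoff=64.1252 vs cont=62.3017 → 64.1252 [stop]  node(4,1) S=91.6817 payoff=37.9583 vs cont=37.4486 → 37.9583 [stop]  node(4,2) S=128.3000 payoff=1.3400 vs cont=14.2836 → 14.2836 [wait]  node(4,3) S=179.5438 payoff=0.0000 vs cont=2.5325 → 2.5325 [wait]  node(4,4) S=251.2547 payoff=0.0000 vs cont=0.0000 → 0.0000 [wait]  ⇒ S*(4)=91.6817
t_3: node(3,0) S=77.5017 payoff=52.1383 vs cont=50.3148 → 52.1383 [stop]  node(3,1) S=108.4563 payoff=21.1837 vs cont=25.7454 → 25.7454 [wait]  node(3,2) S=151.7744 payoff=0.0000 vs cont=8.2858 → 8.2858 [wait]  node(3,3) S=212.3940 payoff=0.0000 vs cont=1.2476 → 1.2476 [wait]  ⇒ S*(3)=77.5017
t_2: node(2,0) S=91.6817 payoff=37.9583 vs cont=38.3850 → 38.3850 [wait]  node(2,1) S=128.3000 payoff=1.3400 vs cont=16.7702 → 16.7702 [wait]  node(2,2) S=179.5438 payoff=0.0000 vs cont=4.6972 → 4.6972 [wait]  ⇒ S*(2)=-
t_1: node(1,0) S=108.4563 payoff=21.1837 vs cont=27.1823 → 27.1823 [wait]  node(1,1) S=151.7744 payoff=0.0000 vs cont=10.5786 → 10.5786 [wait]  ⇒ S*(1)=-
t_0: node(0,0) S=128.3000 payoff=1.3400 vs cont=18.6091 → 18.6091 [wait]  ⇒ S*(0)=-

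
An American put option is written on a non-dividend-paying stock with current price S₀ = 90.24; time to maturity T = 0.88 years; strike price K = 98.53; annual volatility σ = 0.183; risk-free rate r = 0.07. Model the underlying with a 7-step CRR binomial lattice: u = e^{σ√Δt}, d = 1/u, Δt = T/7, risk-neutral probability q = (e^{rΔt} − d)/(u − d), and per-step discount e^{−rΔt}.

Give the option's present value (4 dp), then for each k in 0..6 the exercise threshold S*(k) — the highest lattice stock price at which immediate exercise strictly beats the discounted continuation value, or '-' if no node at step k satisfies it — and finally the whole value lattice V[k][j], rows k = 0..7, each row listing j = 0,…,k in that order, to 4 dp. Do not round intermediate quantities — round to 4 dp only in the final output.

price = 9.1932
boundary = - 84.5707 79.2576 84.5707 79.2576 84.5707 90.2400
tree:
9.1932
13.9593 5.4700
19.2724 8.9040 2.7689
24.2517 13.9593 4.9413 1.0490
28.9183 19.2724 8.5134 2.1197 0.1964
33.2916 24.2517 13.9593 4.2271 0.4422 0.0000
37.3902 28.9183 19.2724 8.2900 0.9954 0.0000 0.0000
41.2313 33.2916 24.2517 13.9593 2.2407 0.0000 0.0000 0.0000

Δt=0.12571  u=1.06704  d=0.93718  q=0.55185  discount=0.99124
step 7 (expiry): payoffs max(K−S,0) = 41.2313 33.2916 24.2517 13.9593 2.2407 0.0000 0.0000 0.0000
step 6: (k=6,j=0): S=61.1398, (K−S)⁺=37.3902, hold=36.5269 ⇒ V=37.3902 exercise | (k=6,j=1): S=69.6117, (K−S)⁺=28.9183, hold=28.0550 ⇒ V=28.9183 exercise | (k=6,j=2): S=79.2576, (K−S)⁺=19.2724, hold=18.4092 ⇒ V=19.2724 exercise | (k=6,j=3): S=90.2400, (K−S)⁺=8.2900, hold=7.4267 ⇒ V=8.2900 exercise | (k=6,j=4): S=102.7442, (K−S)⁺=0.0000, hold=0.9954 ⇒ V=0.9954 continue | (k=6,j=5): S=116.9811, (K−S)⁺=0.0000, hold=0.0000 ⇒ V=0.0000 continue | (k=6,j=6): S=133.1907, (K−S)⁺=0.0000, hold=0.0000 ⇒ V=0.0000 continue  boundary S*=90.2400
step 5: (k=5,j=0): S=65.2384, (K−S)⁺=33.2916, hold=32.4283 ⇒ V=33.2916 exercise | (k=5,j=1): S=74.2783, (K−S)⁺=24.2517, hold=23.3885 ⇒ V=24.2517 exercise | (k=5,j=2): S=84.5707, (K−S)⁺=13.9593, hold=13.0960 ⇒ V=13.9593 exercise | (k=5,j=3): S=96.2893, (K−S)⁺=2.2407, hold=4.2271 ⇒ V=4.2271 continue | (k=5,j=4): S=109.6318, (K−S)⁺=0.0000, hold=0.4422 ⇒ V=0.4422 continue | (k=5,j=5): S=124.8230, (K−S)⁺=0.0000, hold=0.0000 ⇒ V=0.0000 continue  boundary S*=84.5707
step 4: (k=4,j=0): S=69.6117, (K−S)⁺=28.9183, hold=28.0550 ⇒ V=28.9183 exercise | (k=4,j=1): S=79.2576, (K−S)⁺=19.2724, hold=18.4092 ⇒ V=19.2724 exercise | (k=4,j=2): S=90.2400, (K−S)⁺=8.2900, hold=8.5134 ⇒ V=8.5134 continue | (k=4,j=3): S=102.7442, (K−S)⁺=0.0000, hold=2.1197 ⇒ V=2.1197 continue | (k=4,j=4): S=116.9811, (K−S)⁺=0.0000, hold=0.1964 ⇒ V=0.1964 continue  boundary S*=79.2576
step 3: (k=3,j=0): S=74.2783, (K−S)⁺=24.2517, hold=23.3885 ⇒ V=24.2517 exercise | (k=3,j=1): S=84.5707, (K−S)⁺=13.9593, hold=13.2182 ⇒ V=13.9593 exercise | (k=3,j=2): S=96.2893, (K−S)⁺=2.2407, hold=4.9413 ⇒ V=4.9413 continue | (k=3,j=3): S=109.6318, (K−S)⁺=0.0000, hold=1.0490 ⇒ V=1.0490 continue  boundary S*=84.5707
step 2: (k=2,j=0): S=79.2576, (K−S)⁺=19.2724, hold=18.4092 ⇒ V=19.2724 exercise | (k=2,j=1): S=90.2400, (K−S)⁺=8.2900, hold=8.9040 ⇒ V=8.9040 continue | (k=2,j=2): S=102.7442, (K−S)⁺=0.0000, hold=2.7689 ⇒ V=2.7689 continue  boundary S*=79.2576
step 1: (k=1,j=0): S=84.5707, (K−S)⁺=13.9593, hold=13.4319 ⇒ V=13.9593 exercise | (k=1,j=1): S=96.2893, (K−S)⁺=2.2407, hold=5.4700 ⇒ V=5.4700 continue  boundary S*=84.5707
step 0: (k=0,j=0): S=90.2400, (K−S)⁺=8.2900, hold=9.1932 ⇒ V=9.1932 continue  boundary S*=-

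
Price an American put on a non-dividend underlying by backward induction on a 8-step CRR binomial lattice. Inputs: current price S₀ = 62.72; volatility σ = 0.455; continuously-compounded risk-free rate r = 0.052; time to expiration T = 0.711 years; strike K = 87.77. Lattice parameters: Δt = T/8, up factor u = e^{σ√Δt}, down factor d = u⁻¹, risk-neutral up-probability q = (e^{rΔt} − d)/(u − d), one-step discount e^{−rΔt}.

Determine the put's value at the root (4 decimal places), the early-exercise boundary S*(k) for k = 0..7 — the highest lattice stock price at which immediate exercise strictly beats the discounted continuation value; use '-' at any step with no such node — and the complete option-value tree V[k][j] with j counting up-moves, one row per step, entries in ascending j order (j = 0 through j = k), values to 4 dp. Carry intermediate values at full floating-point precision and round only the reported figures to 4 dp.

price = 26.4907
boundary = - - 47.8175 54.7642 47.8175 54.7642 62.7200 71.8316
tree:
26.4907
33.0424 19.7363
39.9525 25.9675 13.2601
46.0180 33.0058 18.6875 7.5816
51.3141 39.9525 25.3893 11.6979 3.2512
55.9384 46.0180 33.0058 17.4854 5.6192 0.7493
59.9761 51.3141 39.9525 25.0500 9.5611 1.4565 0.0000
63.5017 55.9384 46.0180 33.0058 15.9384 2.8311 0.0000 0.0000
66.5801 59.9761 51.3141 39.9525 25.0500 5.5031 0.0000 0.0000 0.0000

params: Δt=0.08887 u=1.14527 d=0.87315 q=0.48316 e^(-rΔt)=0.99539
t_8 payoffs: 66.5801 59.9761 51.3141 39.9525 25.0500 5.5031 0.0000 0.0000 0.0000
t_7: node(7,0) S=24.2683 payoff=63.5017 vs cont=63.0970 → 63.5017 [stop]  node(7,1) S=31.8316 payoff=55.9384 vs cont=55.5337 → 55.9384 [stop]  node(7,2) S=41.7520 payoff=46.0180 vs cont=45.6133 → 46.0180 [stop]  node(7,3) S=54.7642 payoff=33.0058 vs cont=32.6011 → 33.0058 [stop]  node(7,4) S=71.8316 payoff=15.9384 vs cont=15.5337 → 15.9384 [stop]  node(7,5) S=94.2182 payoff=0.0000 vs cont=2.8311 → 2.8311 [wait]  node(7,6) S=123.5816 payoff=0.0000 vs cont=0.0000 → 0.0000 [wait]  node(7,7) S=162.0962 payoff=0.0000 vs cont=0.0000 → 0.0000 [wait]  ⇒ S*(7)=71.8316
t_6: node(6,0) S=27.7939 payoff=59.9761 vs cont=59.5714 → 59.9761 [stop]  node(6,1) S=36.4559 payoff=51.3141 vs cont=50.9094 → 51.3141 [stop]  node(6,2) S=47.8175 payoff=39.9525 vs cont=39.5478 → 39.9525 [stop]  node(6,3) S=62.7200 payoff=25.0500 vs cont=24.6453 → 25.0500 [stop]  node(6,4) S=82.2669 payoff=5.5031 vs cont=9.5611 → 9.5611 [wait]  node(6,5) S=107.9056 payoff=0.0000 vs cont=1.4565 → 1.4565 [wait]  node(6,6) S=141.5348 payoff=0.0000 vs cont=0.0000 → 0.0000 [wait]  ⇒ S*(6)=62.7200
t_5: node(5,0) S=31.8316 payoff=55.9384 vs cont=55.5337 → 55.9384 [stop]  node(5,1) S=41.7520 payoff=46.0180 vs cont=45.6133 → 46.0180 [stop]  node(5,2) S=54.7642 payoff=33.0058 vs cont=32.6011 → 33.0058 [stop]  node(5,3) S=71.8316 payoff=15.9384 vs cont=17.4854 → 17.4854 [wait]  node(5,4) S=94.2182 payoff=0.0000 vs cont=5.6192 → 5.6192 [wait]  node(5,5) S=123.5816 payoff=0.0000 vs cont=0.7493 → 0.7493 [wait]  ⇒ S*(5)=54.7642
t_4: node(4,0) S=36.4559 payoff=51.3141 vs cont=50.9094 → 51.3141 [stop]  node(4,1) S=47.8175 payoff=39.9525 vs cont=39.5478 → 39.9525 [stop]  node(4,2) S=62.7200 payoff=25.0500 vs cont=25.3893 → 25.3893 [wait]  node(4,3) S=82.2669 payoff=5.5031 vs cont=11.6979 → 11.6979 [wait]  node(4,4) S=107.9056 payoff=0.0000 vs cont=3.2512 → 3.2512 [wait]  ⇒ S*(4)=47.8175
t_3: node(3,0) S=41.7520 payoff=46.0180 vs cont=45.6133 → 46.0180 [stop]  node(3,1) S=54.7642 payoff=33.0058 vs cont=32.7643 → 33.0058 [stop]  node(3,2) S=71.8316 payoff=15.9384 vs cont=18.6875 → 18.6875 [wait]  node(3,3) S=94.2182 payoff=0.0000 vs cont=7.5816 → 7.5816 [wait]  ⇒ S*(3)=54.7642
t_2: node(2,0) S=47.8175 payoff=39.9525 vs cont=39.5478 → 39.9525 [stop]  node(2,1) S=62.7200 payoff=25.0500 vs cont=25.9675 → 25.9675 [wait]  node(2,2) S=82.2669 payoff=5.5031 vs cont=13.2601 → 13.2601 [wait]  ⇒ S*(2)=47.8175
t_1: node(1,0) S=54.7642 payoff=33.0058 vs cont=33.0424 → 33.0424 [wait]  node(1,1) S=71.8316 payoff=15.9384 vs cont=19.7363 → 19.7363 [wait]  ⇒ S*(1)=-
t_0: node(0,0) S=62.7200 payoff=25.0500 vs cont=26.4907 → 26.4907 [wait]  ⇒ S*(0)=-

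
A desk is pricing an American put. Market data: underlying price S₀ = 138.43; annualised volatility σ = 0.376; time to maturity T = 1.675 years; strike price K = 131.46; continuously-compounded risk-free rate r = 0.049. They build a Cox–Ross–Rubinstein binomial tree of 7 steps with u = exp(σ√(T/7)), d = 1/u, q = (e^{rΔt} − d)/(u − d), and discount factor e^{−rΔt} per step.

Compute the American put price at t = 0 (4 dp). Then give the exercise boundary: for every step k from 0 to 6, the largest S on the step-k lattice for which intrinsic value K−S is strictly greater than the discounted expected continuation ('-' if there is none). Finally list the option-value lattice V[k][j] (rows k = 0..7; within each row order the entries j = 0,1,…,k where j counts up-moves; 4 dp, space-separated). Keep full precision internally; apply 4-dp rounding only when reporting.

price = 18.9577
boundary = - - - 79.7250 66.3309 79.7250 95.8237
tree:
18.9577
27.3842 10.5067
38.3345 16.4689 4.4567
51.7350 25.0938 7.7478 1.0845
65.1291 36.8852 13.2334 2.1349 0.0000
76.2730 51.7350 22.0767 4.2027 0.0000 0.0000
85.5446 65.1291 35.6363 8.2733 0.0000 0.0000 0.0000
93.2585 76.2730 51.7350 16.2868 0.0000 0.0000 0.0000 0.0000

Δt=0.23929  u=1.20193  d=0.83200  q=0.48603  discount=0.98834
step 7 (expiry): payoffs max(K−S,0) = 93.2585 76.2730 51.7350 16.2868 0.0000 0.0000 0.0000 0.0000
step 6: (k=6,j=0): S=45.9154, (K−S)⁺=85.5446, hold=84.0122 ⇒ V=85.5446 exercise | (k=6,j=1): S=66.3309, (K−S)⁺=65.1291, hold=63.5968 ⇒ V=65.1291 exercise | (k=6,j=2): S=95.8237, (K−S)⁺=35.6363, hold=34.1039 ⇒ V=35.6363 exercise | (k=6,j=3): S=138.4300, (K−S)⁺=0.0000, hold=8.2733 ⇒ V=8.2733 continue | (k=6,j=4): S=199.9804, (K−S)⁺=0.0000, hold=0.0000 ⇒ V=0.0000 continue | (k=6,j=5): S=288.8981, (K−S)⁺=0.0000, hold=0.0000 ⇒ V=0.0000 continue | (k=6,j=6): S=417.3514, (K−S)⁺=0.0000, hold=0.0000 ⇒ V=0.0000 continue  boundary S*=95.8237
step 5: (k=5,j=0): S=55.1870, (K−S)⁺=76.2730, hold=74.7406 ⇒ V=76.2730 exercise | (k=5,j=1): S=79.7250, (K−S)⁺=51.7350, hold=50.2027 ⇒ V=51.7350 exercise | (k=5,j=2): S=115.1732, (K−S)⁺=16.2868, hold=22.0767 ⇒ V=22.0767 continue | (k=5,j=3): S=166.3830, (K−S)⁺=0.0000, hold=4.2027 ⇒ V=4.2027 continue | (k=5,j=4): S=240.3621, (K−S)⁺=0.0000, hold=0.0000 ⇒ V=0.0000 continue | (k=5,j=5): S=347.2349, (K−S)⁺=0.0000, hold=0.0000 ⇒ V=0.0000 continue  boundary S*=79.7250
step 4: (k=4,j=0): S=66.3309, (K−S)⁺=65.1291, hold=63.5968 ⇒ V=65.1291 exercise | (k=4,j=1): S=95.8237, (K−S)⁺=35.6363, hold=36.8852 ⇒ V=36.8852 continue | (k=4,j=2): S=138.4300, (K−S)⁺=0.0000, hold=13.2334 ⇒ V=13.2334 continue | (k=4,j=3): S=199.9804, (K−S)⁺=0.0000, hold=2.1349 ⇒ V=2.1349 continue | (k=4,j=4): S=288.8981, (K−S)⁺=0.0000, hold=0.0000 ⇒ V=0.0000 continue  boundary S*=66.3309
step 3: (k=3,j=0): S=79.7250, (K−S)⁺=51.7350, hold=50.8026 ⇒ V=51.7350 exercise | (k=3,j=1): S=115.1732, (K−S)⁺=16.2868, hold=25.0938 ⇒ V=25.0938 continue | (k=3,j=2): S=166.3830, (K−S)⁺=0.0000, hold=7.7478 ⇒ V=7.7478 continue | (k=3,j=3): S=240.3621, (K−S)⁺=0.0000, hold=1.0845 ⇒ V=1.0845 continue  boundary S*=79.7250
step 2: (k=2,j=0): S=95.8237, (K−S)⁺=35.6363, hold=38.3345 ⇒ V=38.3345 continue | (k=2,j=1): S=138.4300, (K−S)⁺=0.0000, hold=16.4689 ⇒ V=16.4689 continue | (k=2,j=2): S=199.9804, (K−S)⁺=0.0000, hold=4.4567 ⇒ V=4.4567 continue  boundary S*=-
step 1: (k=1,j=0): S=115.1732, (K−S)⁺=16.2868, hold=27.3842 ⇒ V=27.3842 continue | (k=1,j=1): S=166.3830, (K−S)⁺=0.0000, hold=10.5067 ⇒ V=10.5067 continue  boundary S*=-
step 0: (k=0,j=0): S=138.4300, (K−S)⁺=0.0000, hold=18.9577 ⇒ V=18.9577 continue  boundary S*=-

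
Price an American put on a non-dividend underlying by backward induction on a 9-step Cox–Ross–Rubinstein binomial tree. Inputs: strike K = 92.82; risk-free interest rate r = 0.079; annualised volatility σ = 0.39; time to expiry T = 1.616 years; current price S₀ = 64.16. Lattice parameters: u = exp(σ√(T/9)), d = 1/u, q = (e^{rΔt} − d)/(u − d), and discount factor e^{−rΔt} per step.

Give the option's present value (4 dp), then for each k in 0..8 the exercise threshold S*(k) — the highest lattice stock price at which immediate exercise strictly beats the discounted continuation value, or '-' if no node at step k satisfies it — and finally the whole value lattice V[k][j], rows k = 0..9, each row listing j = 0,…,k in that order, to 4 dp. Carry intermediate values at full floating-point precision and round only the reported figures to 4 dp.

price = 29.3445
boundary = - 54.3868 46.1023 54.3868 64.1600 54.3868 64.1600 54.3868 64.1600
tree:
29.3445
38.4332 21.1566
46.7177 28.9650 14.0067
53.7403 38.4332 20.3896 8.0685
59.6931 46.7177 28.6600 12.7591 3.6413
64.7392 53.7403 38.4332 19.5211 6.4091 0.9971
69.0166 59.6931 46.7177 28.6600 11.0037 2.0300 0.0000
72.6425 64.7392 53.7403 38.4332 18.2399 4.1328 0.0000 0.0000
75.7160 69.0166 59.6931 46.7177 28.6600 8.4141 0.0000 0.0000 0.0000
78.3214 72.6425 64.7392 53.7403 38.4332 17.1306 0.0000 0.0000 0.0000 0.0000

Δt=0.17956, u=1.17970, d=0.84767, q=0.50181, disc=e^(-rΔt)=0.98592
k=9 terminal: V=max(K-S,0) → 78.3214 72.6425 64.7392 53.7403 38.4332 17.1306 0.0000 0.0000 0.0000 0.0000
k=8: j=0 S=17.1040 intr=75.7160 cont=74.4087 V=75.7160[EX]; j=1 S=23.8034 intr=69.0166 cont=67.7093 V=69.0166[EX]; j=2 S=33.1269 intr=59.6931 cont=58.3858 V=59.6931[EX]; j=3 S=46.1023 intr=46.7177 cont=45.4104 V=46.7177[EX]; j=4 S=64.1600 intr=28.6600 cont=27.3527 V=28.6600[EX]; j=5 S=89.2907 intr=3.5293 cont=8.4141 V=8.4141[hold]; j=6 S=124.2647 intr=0.0000 cont=0.0000 V=0.0000[hold]; j=7 S=172.9377 intr=0.0000 cont=0.0000 V=0.0000[hold]; j=8 S=240.6753 intr=0.0000 cont=0.0000 V=0.0000[hold]  S*(8)=64.1600
k=7: j=0 S=20.1775 intr=72.6425 cont=71.3351 V=72.6425[EX]; j=1 S=28.0808 intr=64.7392 cont=63.4318 V=64.7392[EX]; j=2 S=39.0797 intr=53.7403 cont=52.4329 V=53.7403[EX]; j=3 S=54.3868 intr=38.4332 cont=37.1259 V=38.4332[EX]; j=4 S=75.6894 intr=17.1306 cont=18.2399 V=18.2399[hold]; j=5 S=105.3361 intr=0.0000 cont=4.1328 V=4.1328[hold]; j=6 S=146.5949 intr=0.0000 cont=0.0000 V=0.0000[hold]; j=7 S=204.0143 intr=0.0000 cont=0.0000 V=0.0000[hold]  S*(7)=54.3868
k=6: j=0 S=23.8034 intr=69.0166 cont=67.7093 V=69.0166[EX]; j=1 S=33.1269 intr=59.6931 cont=58.3858 V=59.6931[EX]; j=2 S=46.1023 intr=46.7177 cont=45.4104 V=46.7177[EX]; j=3 S=64.1600 intr=28.6600 cont=27.9015 V=28.6600[EX]; j=4 S=89.2907 intr=3.5293 cont=11.0037 V=11.0037[hold]; j=5 S=124.2647 intr=0.0000 cont=2.0300 V=2.0300[hold]; j=6 S=172.9377 intr=0.0000 cont=0.0000 V=0.0000[hold]  S*(6)=64.1600
k=5: j=0 S=28.0808 intr=64.7392 cont=63.4318 V=64.7392[EX]; j=1 S=39.0797 intr=53.7403 cont=52.4329 V=53.7403[EX]; j=2 S=54.3868 intr=38.4332 cont=37.1259 V=38.4332[EX]; j=3 S=75.6894 intr=17.1306 cont=19.5211 V=19.5211[hold]; j=4 S=105.3361 intr=0.0000 cont=6.4091 V=6.4091[hold]; j=5 S=146.5949 intr=0.0000 cont=0.9971 V=0.9971[hold]  S*(5)=54.3868
k=4: j=0 S=33.1269 intr=59.6931 cont=58.3858 V=59.6931[EX]; j=1 S=46.1023 intr=46.7177 cont=45.4104 V=46.7177[EX]; j=2 S=64.1600 intr=28.6600 cont=28.5353 V=28.6600[EX]; j=3 S=89.2907 intr=3.5293 cont=12.7591 V=12.7591[hold]; j=4 S=124.2647 intr=0.0000 cont=3.6413 V=3.6413[hold]  S*(4)=64.1600
k=3: j=0 S=39.0797 intr=53.7403 cont=52.4329 V=53.7403[EX]; j=1 S=54.3868 intr=38.4332 cont=37.1259 V=38.4332[EX]; j=2 S=75.6894 intr=17.1306 cont=20.3896 V=20.3896[hold]; j=3 S=105.3361 intr=0.0000 cont=8.0685 V=8.0685[hold]  S*(3)=54.3868
k=2: j=0 S=46.1023 intr=46.7177 cont=45.4104 V=46.7177[EX]; j=1 S=64.1600 intr=28.6600 cont=28.9650 V=28.9650[hold]; j=2 S=89.2907 intr=3.5293 cont=14.0067 V=14.0067[hold]  S*(2)=46.1023
k=1: j=0 S=54.3868 intr=38.4332 cont=37.2768 V=38.4332[EX]; j=1 S=75.6894 intr=17.1306 cont=21.1566 V=21.1566[hold]  S*(1)=54.3868
k=0: j=0 S=64.1600 intr=28.6600 cont=29.3445 V=29.3445[hold]  S*(0)=-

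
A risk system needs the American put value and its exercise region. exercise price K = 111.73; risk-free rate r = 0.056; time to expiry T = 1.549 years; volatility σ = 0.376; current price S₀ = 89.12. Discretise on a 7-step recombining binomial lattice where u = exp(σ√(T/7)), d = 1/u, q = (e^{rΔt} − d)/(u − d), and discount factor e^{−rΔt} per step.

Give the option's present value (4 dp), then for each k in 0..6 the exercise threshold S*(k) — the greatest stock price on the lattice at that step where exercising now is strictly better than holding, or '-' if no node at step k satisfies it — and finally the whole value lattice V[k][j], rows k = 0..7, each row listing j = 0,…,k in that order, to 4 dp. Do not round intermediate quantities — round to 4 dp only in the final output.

Δt=0.22129  u=1.19348  d=0.83789  q=0.49096  discount=0.98768
step 7 (expiry): payoffs max(K−S,0) = 85.8915 74.9258 59.3062 37.0577 5.3670 0.0000 0.0000 0.0000
step 6: (k=6,j=0): S=30.8377, (K−S)⁺=80.8923, hold=79.5163 ⇒ V=80.8923 exercise | (k=6,j=1): S=43.9251, (K−S)⁺=67.8049, hold=66.4288 ⇒ V=67.8049 exercise | (k=6,j=2): S=62.5668, (K−S)⁺=49.1632, hold=47.7872 ⇒ V=49.1632 exercise | (k=6,j=3): S=89.1200, (K−S)⁺=22.6100, hold=21.2340 ⇒ V=22.6100 exercise | (k=6,j=4): S=126.9422, (K−S)⁺=0.0000, hold=2.6984 ⇒ V=2.6984 continue | (k=6,j=5): S=180.8161, (K−S)⁺=0.0000, hold=0.0000 ⇒ V=0.0000 continue | (k=6,j=6): S=257.5539, (K−S)⁺=0.0000, hold=0.0000 ⇒ V=0.0000 continue  boundary S*=89.1200
step 5: (k=5,j=0): S=36.8042, (K−S)⁺=74.9258, hold=73.5498 ⇒ V=74.9258 exercise | (k=5,j=1): S=52.4238, (K−S)⁺=59.3062, hold=57.9302 ⇒ V=59.3062 exercise | (k=5,j=2): S=74.6723, (K−S)⁺=37.0577, hold=35.6817 ⇒ V=37.0577 exercise | (k=5,j=3): S=106.3630, (K−S)⁺=5.3670, hold=12.6761 ⇒ V=12.6761 continue | (k=5,j=4): S=151.5032, (K−S)⁺=0.0000, hold=1.3566 ⇒ V=1.3566 continue | (k=5,j=5): S=215.8006, (K−S)⁺=0.0000, hold=0.0000 ⇒ V=0.0000 continue  boundary S*=74.6723
step 4: (k=4,j=0): S=43.9251, (K−S)⁺=67.8049, hold=66.4288 ⇒ V=67.8049 exercise | (k=4,j=1): S=62.5668, (K−S)⁺=49.1632, hold=47.7872 ⇒ V=49.1632 exercise | (k=4,j=2): S=89.1200, (K−S)⁺=22.6100, hold=24.7783 ⇒ V=24.7783 continue | (k=4,j=3): S=126.9422, (K−S)⁺=0.0000, hold=7.0310 ⇒ V=7.0310 continue | (k=4,j=4): S=180.8161, (K−S)⁺=0.0000, hold=0.6821 ⇒ V=0.6821 continue  boundary S*=62.5668
step 3: (k=3,j=0): S=52.4238, (K−S)⁺=59.3062, hold=57.9302 ⇒ V=59.3062 exercise | (k=3,j=1): S=74.6723, (K−S)⁺=37.0577, hold=36.7331 ⇒ V=37.0577 exercise | (k=3,j=2): S=106.3630, (K−S)⁺=5.3670, hold=15.8672 ⇒ V=15.8672 continue | (k=3,j=3): S=151.5032, (K−S)⁺=0.0000, hold=3.8657 ⇒ V=3.8657 continue  boundary S*=74.6723
step 2: (k=2,j=0): S=62.5668, (K−S)⁺=49.1632, hold=47.7872 ⇒ V=49.1632 exercise | (k=2,j=1): S=89.1200, (K−S)⁺=22.6100, hold=26.3257 ⇒ V=26.3257 continue | (k=2,j=2): S=126.9422, (K−S)⁺=0.0000, hold=9.8521 ⇒ V=9.8521 continue  boundary S*=62.5668
step 1: (k=1,j=0): S=74.6723, (K−S)⁺=37.0577, hold=37.4835 ⇒ V=37.4835 continue | (k=1,j=1): S=106.3630, (K−S)⁺=5.3670, hold=18.0132 ⇒ V=18.0132 continue  boundary S*=-
step 0: (k=0,j=0): S=89.1200, (K−S)⁺=22.6100, hold=27.5804 ⇒ V=27.5804 continue  boundary S*=-

price = 27.5804
boundary = - - 62.5668 74.6723 62.5668 74.6723 89.1200
tree:
27.5804
37.4835 18.0132
49.1632 26.3257 9.8521
59.3062 37.0577 15.8672 3.8657
67.8049 49.1632 24.7783 7.0310 0.6821
74.9258 59.3062 37.0577 12.6761 1.3566 0.0000
80.8923 67.8049 49.1632 22.6100 2.6984 0.0000 0.0000
85.8915 74.9258 59.3062 37.0577 5.3670 0.0000 0.0000 0.0000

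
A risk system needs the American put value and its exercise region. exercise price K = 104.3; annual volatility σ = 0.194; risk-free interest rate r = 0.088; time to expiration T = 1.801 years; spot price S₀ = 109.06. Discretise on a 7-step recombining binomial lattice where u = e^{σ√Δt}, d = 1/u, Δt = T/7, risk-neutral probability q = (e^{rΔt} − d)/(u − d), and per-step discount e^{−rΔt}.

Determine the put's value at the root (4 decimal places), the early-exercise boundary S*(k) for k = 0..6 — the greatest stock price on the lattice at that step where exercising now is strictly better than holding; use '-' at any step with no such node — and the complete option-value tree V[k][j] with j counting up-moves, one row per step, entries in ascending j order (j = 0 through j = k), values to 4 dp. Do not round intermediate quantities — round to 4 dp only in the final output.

price = 4.4328
boundary = - - 89.5764 81.1816 89.5764 81.1816 89.5764
tree:
4.4328
8.1993 2.0042
14.7236 4.0125 0.6952
23.1184 7.8185 1.5402 0.1388
30.7265 14.7236 3.3541 0.3476 0.0000
37.6216 23.1184 7.1397 0.8705 0.0000 0.0000
43.8704 30.7265 14.7236 2.1803 0.0000 0.0000 0.0000
49.5337 37.6216 23.1184 5.4607 0.0000 0.0000 0.0000 0.0000

Δt=0.25729, u=1.10341, d=0.90628, q=0.59159, disc=e^(-rΔt)=0.97761
k=7 terminal: V=max(K-S,0) → 49.5337 37.6216 23.1184 5.4607 0.0000 0.0000 0.0000 0.0000
k=6: j=0 S=60.4296 intr=43.8704 cont=41.5355 V=43.8704[EX]; j=1 S=73.5735 intr=30.7265 cont=28.3915 V=30.7265[EX]; j=2 S=89.5764 intr=14.7236 cont=12.3887 V=14.7236[EX]; j=3 S=109.0600 intr=0.0000 cont=2.1803 V=2.1803[hold]; j=4 S=132.7815 intr=0.0000 cont=0.0000 V=0.0000[hold]; j=5 S=161.6626 intr=0.0000 cont=0.0000 V=0.0000[hold]; j=6 S=196.8256 intr=0.0000 cont=0.0000 V=0.0000[hold]  S*(6)=89.5764
k=5: j=0 S=66.6784 intr=37.6216 cont=35.2866 V=37.6216[EX]; j=1 S=81.1816 intr=23.1184 cont=20.7835 V=23.1184[EX]; j=2 S=98.8393 intr=5.4607 cont=7.1397 V=7.1397[hold]; j=3 S=120.3376 intr=0.0000 cont=0.8705 V=0.8705[hold]; j=4 S=146.5121 intr=0.0000 cont=0.0000 V=0.0000[hold]; j=5 S=178.3797 intr=0.0000 cont=0.0000 V=0.0000[hold]  S*(5)=81.1816
k=4: j=0 S=73.5735 intr=30.7265 cont=28.3915 V=30.7265[EX]; j=1 S=89.5764 intr=14.7236 cont=13.3597 V=14.7236[EX]; j=2 S=109.0600 intr=0.0000 cont=3.3541 V=3.3541[hold]; j=3 S=132.7815 intr=0.0000 cont=0.3476 V=0.3476[hold]; j=4 S=161.6626 intr=0.0000 cont=0.0000 V=0.0000[hold]  S*(4)=89.5764
k=3: j=0 S=81.1816 intr=23.1184 cont=20.7835 V=23.1184[EX]; j=1 S=98.8393 intr=5.4607 cont=7.8185 V=7.8185[hold]; j=2 S=120.3376 intr=0.0000 cont=1.5402 V=1.5402[hold]; j=3 S=146.5121 intr=0.0000 cont=0.1388 V=0.1388[hold]  S*(3)=81.1816
k=2: j=0 S=89.5764 intr=14.7236 cont=13.7523 V=14.7236[EX]; j=1 S=109.0600 intr=0.0000 cont=4.0125 V=4.0125[hold]; j=2 S=132.7815 intr=0.0000 cont=0.6952 V=0.6952[hold]  S*(2)=89.5764
k=1: j=0 S=98.8393 intr=5.4607 cont=8.1993 V=8.1993[hold]; j=1 S=120.3376 intr=0.0000 cont=2.0042 V=2.0042[hold]  S*(1)=-
k=0: j=0 S=109.0600 intr=0.0000 cont=4.4328 V=4.4328[hold]  S*(0)=-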